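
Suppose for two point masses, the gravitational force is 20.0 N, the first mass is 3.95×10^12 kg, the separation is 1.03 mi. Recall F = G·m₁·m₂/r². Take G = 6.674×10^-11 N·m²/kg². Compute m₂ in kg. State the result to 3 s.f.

From Newton's law of gravitation: m₂ = F·r²/(G·m₁).
F = 20.0 N; m₁ = 3.95×10^12 kg; r = 1.03 mi = 1658 m; G = 6.674×10^-11 N·m²/kg².
m₂ = 2.085×10^5 kg

2.08×10^5 kg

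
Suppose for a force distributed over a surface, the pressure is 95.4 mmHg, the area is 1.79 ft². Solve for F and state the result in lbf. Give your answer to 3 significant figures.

475 lbf

Solving P = F/A for F: F = P·A.
P = 95.4 mmHg = 12719 Pa; A = 1.79 ft² = 0.1663 m².
F = 2115 N
2115 N × (1 lbf / 4.448 N) = 475.5 lbf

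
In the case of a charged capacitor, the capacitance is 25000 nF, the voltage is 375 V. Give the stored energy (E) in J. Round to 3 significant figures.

1.76 J

E is given directly by: E = ½CV².
C = 25000 nF = 2.500×10^-5 F; V = 375 V.
E = 1.758 J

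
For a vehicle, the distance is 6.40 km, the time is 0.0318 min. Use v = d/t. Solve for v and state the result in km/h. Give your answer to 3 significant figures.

v is given directly by: v = d/t.
d = 6.40 km = 6400 m; t = 0.0318 min = 1.908 s.
v = 3354 m/s
3354 m/s × (1 km/h / 0.2778 m/s) = 12075 km/h

12100 km/h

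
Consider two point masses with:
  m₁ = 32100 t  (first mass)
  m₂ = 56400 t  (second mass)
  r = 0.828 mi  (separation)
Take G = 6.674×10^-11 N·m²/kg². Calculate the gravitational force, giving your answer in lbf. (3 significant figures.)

F is given directly by: F = Gm₁m₂/r².
m₁ = 32100 t = 3.210×10^7 kg; m₂ = 56400 t = 5.640×10^7 kg; r = 0.828 mi = 1333 m; G = 6.674×10^-11 N·m²/kg².
F = 0.06805 N
0.06805 N × (1 lbf / 4.448 N) = 0.01530 lbf

0.0153 lbf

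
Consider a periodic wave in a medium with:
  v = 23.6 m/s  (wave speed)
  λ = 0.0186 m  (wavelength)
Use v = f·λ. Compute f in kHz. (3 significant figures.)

1.27 kHz

Rearranging v = f·λ for f: f = v/λ.
v = 23.6 m/s; λ = 0.0186 m.
f = 1269 Hz
1269 Hz × (1 kHz / 1000 Hz) = 1.269 kHz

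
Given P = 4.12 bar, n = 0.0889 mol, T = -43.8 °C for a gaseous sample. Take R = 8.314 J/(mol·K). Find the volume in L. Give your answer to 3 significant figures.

0.411 L

From the ideal-gas law: V = nRT/P.
P = 4.12 bar = 4.120×10^5 Pa; n = 0.0889 mol; T = -43.8 °C = 229.3 K; R = 8.314 J/(mol·K).
V = 4.114×10^-4 m³
4.114×10^-4 m³ × (1 L / 0.001000 m³) = 0.4114 L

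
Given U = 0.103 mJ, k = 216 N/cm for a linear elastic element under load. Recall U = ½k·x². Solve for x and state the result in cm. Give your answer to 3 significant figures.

0.00977 cm

Rearranging: x = √(2U/k).
U = 0.103 mJ = 1.030×10^-4 J; k = 216 N/cm = 21600 N/m.
x = 9.766×10^-5 m
9.766×10^-5 m × (1 cm / 0.01000 m) = 0.009766 cm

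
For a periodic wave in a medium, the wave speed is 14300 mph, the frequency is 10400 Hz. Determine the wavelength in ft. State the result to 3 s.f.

Solving v = f·λ for λ: λ = v/f.
v = 14300 mph = 6393 m/s; f = 10400 Hz.
λ = 0.6147 m
0.6147 m × (1 ft / 0.3048 m) = 2.017 ft

2.02 ft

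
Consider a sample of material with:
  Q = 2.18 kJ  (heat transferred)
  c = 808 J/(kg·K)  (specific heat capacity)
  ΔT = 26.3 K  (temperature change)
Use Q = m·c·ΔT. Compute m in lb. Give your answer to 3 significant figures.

Solving Q = m·c·ΔT for m: m = Q/(c·ΔT).
Q = 2.18 kJ = 2180 J; c = 808 J/(kg·K); ΔT = 26.3 K.
m = 0.1026 kg
0.1026 kg × (1 lb / 0.4536 kg) = 0.2262 lb

0.226 lb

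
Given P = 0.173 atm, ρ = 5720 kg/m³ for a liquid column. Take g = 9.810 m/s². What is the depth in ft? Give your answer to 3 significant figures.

Solving P = ρ·g·h for h: h = P/(ρ·g).
P = 0.173 atm = 17529 Pa; ρ = 5720 kg/m³; g = 9.810 m/s².
h = 0.3124 m
0.3124 m × (1 ft / 0.3048 m) = 1.025 ft

1.02 ft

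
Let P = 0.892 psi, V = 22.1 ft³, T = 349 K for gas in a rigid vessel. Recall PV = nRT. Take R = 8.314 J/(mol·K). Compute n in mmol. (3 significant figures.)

1330 mmol

Rearranging PV = nRT for n: n = PV/(RT).
P = 0.892 psi = 6150 Pa; V = 22.1 ft³ = 0.6258 m³; T = 349 K; R = 8.314 J/(mol·K).
n = 1.326 mol
1.326 mol × (1 mmol / 0.001000 mol) = 1326 mmol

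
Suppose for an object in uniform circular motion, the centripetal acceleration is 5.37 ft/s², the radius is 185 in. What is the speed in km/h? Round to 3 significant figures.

Solving a = v²/r for v: v = √(a·r).
a = 5.37 ft/s² = 1.637 m/s²; r = 185 in = 4.699 m.
v = 2.773 m/s
2.773 m/s × (1 km/h / 0.2778 m/s) = 9.984 km/h

9.98 km/h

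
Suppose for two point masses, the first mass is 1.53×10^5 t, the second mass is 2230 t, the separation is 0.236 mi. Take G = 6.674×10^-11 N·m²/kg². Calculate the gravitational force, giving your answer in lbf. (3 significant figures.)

0.0355 lbf

Directly: F = Gm₁m₂/r².
m₁ = 1.53×10^5 t = 1.530×10^8 kg; m₂ = 2230 t = 2.230×10^6 kg; r = 0.236 mi = 379.8 m; G = 6.674×10^-11 N·m²/kg².
F = 0.1579 N  (the unit combination reduces to kg·m/s² = N)
0.1579 N × (1 lbf / 4.448 N) = 0.03549 lbf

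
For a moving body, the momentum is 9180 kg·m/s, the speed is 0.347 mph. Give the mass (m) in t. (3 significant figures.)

59.2 t

Solving p = m·v for m: m = p/v.
p = 9180 kg·m/s; v = 0.347 mph = 0.1551 m/s.
m = 59179 kg
59179 kg × (1 t / 1000 kg) = 59.18 t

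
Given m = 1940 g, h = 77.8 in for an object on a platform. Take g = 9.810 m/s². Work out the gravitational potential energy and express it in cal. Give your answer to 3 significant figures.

Directly: PE = mgh.
m = 1940 g = 1.940 kg; h = 77.8 in = 1.976 m; g = 9.810 m/s².
PE = 37.61 J  (the unit combination reduces to kg·m²/s² = J)
37.61 J × (1 cal / 4.184 J) = 8.989 cal

8.99 cal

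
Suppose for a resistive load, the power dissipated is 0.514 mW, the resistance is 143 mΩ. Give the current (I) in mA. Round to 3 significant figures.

Rearranging P = I²R for I: I = √(P/R).
P = 0.514 mW = 5.140×10^-4 W; R = 143 mΩ = 0.1430 Ω.
I = 0.05995 A
0.05995 A × (1 mA / 0.001000 A) = 59.95 mA

60.0 mA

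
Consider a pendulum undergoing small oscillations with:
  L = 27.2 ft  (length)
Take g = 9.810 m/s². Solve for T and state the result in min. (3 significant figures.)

0.0963 min

Directly: T = 2π√(L/g).
L = 27.2 ft = 8.291 m; g = 9.810 m/s².
T = 5.776 s
5.776 s × (1 min / 60.00 s) = 0.09627 min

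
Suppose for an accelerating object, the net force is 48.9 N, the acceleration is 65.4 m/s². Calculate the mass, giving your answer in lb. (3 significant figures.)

From Newton's second law: m = F/a.
F = 48.9 N; a = 65.4 m/s².
m = 0.7477 kg
0.7477 kg × (1 lb / 0.4536 kg) = 1.648 lb

1.65 lb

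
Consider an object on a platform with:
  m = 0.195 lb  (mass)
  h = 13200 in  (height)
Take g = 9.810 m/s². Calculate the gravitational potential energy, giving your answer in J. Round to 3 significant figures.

PE is given directly by: PE = mgh.
m = 0.195 lb = 0.08845 kg; h = 13200 in = 335.3 m; g = 9.810 m/s².
PE = 290.9 J

291 J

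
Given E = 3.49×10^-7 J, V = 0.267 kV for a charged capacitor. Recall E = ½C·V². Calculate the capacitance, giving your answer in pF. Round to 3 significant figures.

9.79 pF

Rearranging E = ½C·V² for C: C = 2E/V².
E = 3.49×10^-7 J; V = 0.267 kV = 267.0 V.
C = 9.791×10^-12 F
9.791×10^-12 F × (1 pF / 1.000×10^-12 F) = 9.791 pF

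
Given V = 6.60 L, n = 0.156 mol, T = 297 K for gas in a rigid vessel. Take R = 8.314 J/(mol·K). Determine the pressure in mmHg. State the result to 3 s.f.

Directly: P = nRT/V.
V = 6.60 L = 0.006600 m³; n = 0.156 mol; T = 297 K; R = 8.314 J/(mol·K).
P = 58364 Pa  (the unit combination reduces to kg/(m·s²) = Pa)
58364 Pa × (1 mmHg / 133.3 Pa) = 437.8 mmHg

438 mmHg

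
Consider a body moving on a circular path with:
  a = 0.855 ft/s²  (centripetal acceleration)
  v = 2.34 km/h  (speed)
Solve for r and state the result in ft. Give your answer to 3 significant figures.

Solving a = v²/r for r: r = v²/a.
a = 0.855 ft/s² = 0.2606 m/s²; v = 2.34 km/h = 0.6500 m/s.
r = 1.621 m
1.621 m × (1 ft / 0.3048 m) = 5.319 ft

5.32 ft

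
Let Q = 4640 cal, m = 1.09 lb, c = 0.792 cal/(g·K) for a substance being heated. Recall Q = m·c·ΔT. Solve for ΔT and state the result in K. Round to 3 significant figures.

11.8 K

Rearranging: ΔT = Q/(m·c).
Q = 4640 cal = 19414 J; m = 1.09 lb = 0.4944 kg; c = 0.792 cal/(g·K) = 3314 J/(kg·K).
ΔT = 11.85 K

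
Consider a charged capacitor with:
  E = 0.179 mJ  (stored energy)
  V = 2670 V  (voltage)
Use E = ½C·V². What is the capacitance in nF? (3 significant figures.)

Solving E = ½C·V² for C: C = 2E/V².
E = 0.179 mJ = 1.790×10^-4 J; V = 2670 V.
C = 5.022×10^-11 F
5.022×10^-11 F × (1 nF / 1.000×10^-9 F) = 0.05022 nF

0.0502 nF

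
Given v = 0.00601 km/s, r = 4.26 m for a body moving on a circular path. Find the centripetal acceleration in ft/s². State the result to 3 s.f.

27.8 ft/s²

a is given directly by: a = v²/r.
v = 0.00601 km/s = 6.010 m/s; r = 4.26 m.
a = 8.479 m/s²
8.479 m/s² × (1 ft/s² / 0.3048 m/s²) = 27.82 ft/s²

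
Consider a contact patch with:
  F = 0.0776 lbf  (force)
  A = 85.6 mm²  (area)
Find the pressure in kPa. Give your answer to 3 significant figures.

P is given directly by: P = F/A.
F = 0.0776 lbf = 0.3452 N; A = 85.6 mm² = 8.560×10^-5 m².
P = 4032 Pa
4032 Pa × (1 kPa / 1000 Pa) = 4.032 kPa

4.03 kPa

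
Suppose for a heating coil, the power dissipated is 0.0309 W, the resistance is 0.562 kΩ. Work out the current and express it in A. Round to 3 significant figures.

0.00741 A

Rearranging P = I²R for I: I = √(P/R).
P = 0.0309 W; R = 0.562 kΩ = 562.0 Ω.
I = 0.007415 A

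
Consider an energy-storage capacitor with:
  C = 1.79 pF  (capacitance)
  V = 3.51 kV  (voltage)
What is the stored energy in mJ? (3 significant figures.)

Directly: E = ½CV².
C = 1.79 pF = 1.790×10^-12 F; V = 3.51 kV = 3510 V.
E = 1.103×10^-5 J
1.103×10^-5 J × (1 mJ / 0.001000 J) = 0.01103 mJ

0.0110 mJ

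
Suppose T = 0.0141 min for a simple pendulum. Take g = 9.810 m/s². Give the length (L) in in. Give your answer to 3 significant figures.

7.00 in

Solving T = 2π√(L/g) for L: L = g·(T/2π)².
T = 0.0141 min = 0.8460 s; g = 9.810 m/s².
L = 0.1778 m
0.1778 m × (1 in / 0.02540 m) = 7.002 in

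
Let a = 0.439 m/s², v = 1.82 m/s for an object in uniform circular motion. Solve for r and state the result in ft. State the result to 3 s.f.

24.8 ft

Rearranging: r = v²/a.
a = 0.439 m/s²; v = 1.82 m/s.
r = 7.545 m
7.545 m × (1 ft / 0.3048 m) = 24.76 ft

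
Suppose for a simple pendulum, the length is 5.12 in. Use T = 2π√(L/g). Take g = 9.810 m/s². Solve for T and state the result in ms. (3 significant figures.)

T is given directly by: T = 2π√(L/g).
L = 5.12 in = 0.1300 m; g = 9.810 m/s².
T = 0.7234 s
0.7234 s × (1 ms / 0.001000 s) = 723.4 ms

723 ms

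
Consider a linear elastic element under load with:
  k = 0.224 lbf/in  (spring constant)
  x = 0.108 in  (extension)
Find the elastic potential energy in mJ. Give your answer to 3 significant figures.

Directly: U = ½kx².
k = 0.224 lbf/in = 39.23 N/m; x = 0.108 in = 0.002743 m.
U = 1.476×10^-4 J
1.476×10^-4 J × (1 mJ / 0.001000 J) = 0.1476 mJ

0.148 mJ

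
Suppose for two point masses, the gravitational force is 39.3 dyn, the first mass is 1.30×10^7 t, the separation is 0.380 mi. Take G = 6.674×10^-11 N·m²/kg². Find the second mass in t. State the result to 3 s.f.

0.169 t

From Newton's law of gravitation: m₂ = F·r²/(G·m₁).
F = 39.3 dyn = 3.930×10^-4 N; m₁ = 1.30×10^7 t = 1.300×10^10 kg; r = 0.380 mi = 611.6 m; G = 6.674×10^-11 N·m²/kg².
m₂ = 169.4 kg
169.4 kg × (1 t / 1000 kg) = 0.1694 t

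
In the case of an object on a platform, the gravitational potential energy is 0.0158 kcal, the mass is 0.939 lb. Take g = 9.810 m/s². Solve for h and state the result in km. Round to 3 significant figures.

0.0158 km

Solving PE = m·g·h for h: h = PE/(m·g).
PE = 0.0158 kcal = 66.11 J; m = 0.939 lb = 0.4259 kg; g = 9.810 m/s².
h = 15.82 m
15.82 m × (1 km / 1000 m) = 0.01582 km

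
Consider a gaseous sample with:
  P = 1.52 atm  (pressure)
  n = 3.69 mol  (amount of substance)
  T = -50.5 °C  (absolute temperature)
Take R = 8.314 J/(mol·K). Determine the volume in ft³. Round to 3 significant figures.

Rearranging PV = nRT for V: V = nRT/P.
P = 1.52 atm = 1.540×10^5 Pa; n = 3.69 mol; T = -50.5 °C = 222.6 K; R = 8.314 J/(mol·K).
V = 0.04435 m³
0.04435 m³ × (1 ft³ / 0.02832 m³) = 1.566 ft³

1.57 ft³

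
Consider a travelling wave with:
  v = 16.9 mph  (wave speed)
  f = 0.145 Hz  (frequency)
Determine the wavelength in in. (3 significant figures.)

2050 in

Rearranging: λ = v/f.
v = 16.9 mph = 7.555 m/s; f = 0.145 Hz.
λ = 52.10 m
52.10 m × (1 in / 0.02540 m) = 2051 in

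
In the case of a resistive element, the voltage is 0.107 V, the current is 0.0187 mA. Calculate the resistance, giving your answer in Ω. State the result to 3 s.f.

From Ohm's law: R = V/I.
V = 0.107 V; I = 0.0187 mA = 1.870×10^-5 A.
R = 5722 Ω

5720 Ω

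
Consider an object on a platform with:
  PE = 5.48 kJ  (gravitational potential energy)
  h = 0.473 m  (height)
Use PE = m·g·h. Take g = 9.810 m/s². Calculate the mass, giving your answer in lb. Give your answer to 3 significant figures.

2600 lb

Solving PE = m·g·h for m: m = PE/(g·h).
PE = 5.48 kJ = 5480 J; h = 0.473 m; g = 9.810 m/s².
m = 1181 kg
1181 kg × (1 lb / 0.4536 kg) = 2604 lb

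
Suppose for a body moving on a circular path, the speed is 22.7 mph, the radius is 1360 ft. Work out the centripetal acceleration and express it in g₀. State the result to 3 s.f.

Directly: a = v²/r.
v = 22.7 mph = 10.15 m/s; r = 1360 ft = 414.5 m.
a = 0.2484 m/s²
0.2484 m/s² × (1 g₀ / 9.807 m/s²) = 0.02533 g₀

0.0253 g₀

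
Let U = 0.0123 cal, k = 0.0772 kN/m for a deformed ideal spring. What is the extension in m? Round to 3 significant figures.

Rearranging: x = √(2U/k).
U = 0.0123 cal = 0.05146 J; k = 0.0772 kN/m = 77.20 N/m.
x = 0.03651 m

0.0365 m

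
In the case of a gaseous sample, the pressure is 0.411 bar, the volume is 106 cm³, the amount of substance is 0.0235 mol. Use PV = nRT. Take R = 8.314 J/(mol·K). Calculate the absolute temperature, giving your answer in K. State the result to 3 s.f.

22.3 K

From the ideal-gas law: T = PV/(nR).
P = 0.411 bar = 41100 Pa; V = 106 cm³ = 1.060×10^-4 m³; n = 0.0235 mol; R = 8.314 J/(mol·K).
T = 22.30 K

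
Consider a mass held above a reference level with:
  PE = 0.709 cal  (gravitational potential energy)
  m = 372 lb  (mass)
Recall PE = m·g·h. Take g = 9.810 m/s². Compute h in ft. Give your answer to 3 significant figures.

0.00588 ft

Solving PE = m·g·h for h: h = PE/(m·g).
PE = 0.709 cal = 2.966 J; m = 372 lb = 168.7 kg; g = 9.810 m/s².
h = 0.001792 m
0.001792 m × (1 ft / 0.3048 m) = 0.005880 ft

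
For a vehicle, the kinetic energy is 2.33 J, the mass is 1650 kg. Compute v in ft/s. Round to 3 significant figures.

0.174 ft/s

Solving KE = ½mv² for v: v = √(2·KE/m).
KE = 2.33 J; m = 1650 kg.
v = 0.05314 m/s
0.05314 m/s × (1 ft/s / 0.3048 m/s) = 0.1744 ft/s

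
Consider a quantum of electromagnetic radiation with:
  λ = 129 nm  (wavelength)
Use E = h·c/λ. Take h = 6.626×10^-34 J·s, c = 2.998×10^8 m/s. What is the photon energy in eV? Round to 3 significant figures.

9.61 eV

Directly: E = hc/λ.
λ = 129 nm = 1.290×10^-7 m; h = 6.626×10^-34 J·s; c = 2.998×10^8 m/s.
E = 1.540×10^-18 J  (the unit combination reduces to kg·m²/s² = J)
1.540×10^-18 J × (1 eV / 1.602×10^-19 J) = 9.611 eV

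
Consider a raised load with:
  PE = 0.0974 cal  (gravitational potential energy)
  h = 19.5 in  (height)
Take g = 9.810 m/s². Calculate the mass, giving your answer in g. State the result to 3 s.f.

83.9 g

Rearranging: m = PE/(g·h).
PE = 0.0974 cal = 0.4075 J; h = 19.5 in = 0.4953 m; g = 9.810 m/s².
m = 0.08387 kg
0.08387 kg × (1 g / 0.001000 kg) = 83.87 g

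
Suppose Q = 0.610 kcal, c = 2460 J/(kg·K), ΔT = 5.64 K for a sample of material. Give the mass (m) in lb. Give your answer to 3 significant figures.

0.406 lb

Rearranging Q = m·c·ΔT for m: m = Q/(c·ΔT).
Q = 0.610 kcal = 2552 J; c = 2460 J/(kg·K); ΔT = 5.64 K.
m = 0.1840 kg
0.1840 kg × (1 lb / 0.4536 kg) = 0.4055 lb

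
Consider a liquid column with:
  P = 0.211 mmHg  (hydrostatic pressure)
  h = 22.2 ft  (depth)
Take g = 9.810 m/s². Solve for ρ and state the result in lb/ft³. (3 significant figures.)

0.0265 lb/ft³

Rearranging P = ρ·g·h for ρ: ρ = P/(g·h).
P = 0.211 mmHg = 28.13 Pa; h = 22.2 ft = 6.767 m; g = 9.810 m/s².
ρ = 0.4238 kg/m³
0.4238 kg/m³ × (1 lb/ft³ / 16.02 kg/m³) = 0.02646 lb/ft³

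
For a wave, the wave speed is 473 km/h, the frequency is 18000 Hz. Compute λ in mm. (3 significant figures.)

7.30 mm

Solving v = f·λ for λ: λ = v/f.
v = 473 km/h = 131.4 m/s; f = 18000 Hz.
λ = 0.007299 m
0.007299 m × (1 mm / 0.001000 m) = 7.299 mm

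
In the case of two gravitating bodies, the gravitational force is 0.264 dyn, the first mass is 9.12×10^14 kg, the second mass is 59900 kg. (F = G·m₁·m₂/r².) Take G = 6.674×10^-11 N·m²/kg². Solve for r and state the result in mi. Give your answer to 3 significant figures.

23100 mi

From Newton's law of gravitation: r = √(G·m₁m₂/F).
F = 0.264 dyn = 2.640×10^-6 N; m₁ = 9.12×10^14 kg; m₂ = 59900 kg; G = 6.674×10^-11 N·m²/kg².
r = 3.716×10^7 m
3.716×10^7 m × (1 mi / 1609 m) = 23092 mi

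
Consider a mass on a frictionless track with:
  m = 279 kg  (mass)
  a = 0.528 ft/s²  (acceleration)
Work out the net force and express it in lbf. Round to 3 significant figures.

Directly: F = m·a.
m = 279 kg; a = 0.528 ft/s² = 0.1609 m/s².
F = 44.90 N
44.90 N × (1 lbf / 4.448 N) = 10.09 lbf

10.1 lbf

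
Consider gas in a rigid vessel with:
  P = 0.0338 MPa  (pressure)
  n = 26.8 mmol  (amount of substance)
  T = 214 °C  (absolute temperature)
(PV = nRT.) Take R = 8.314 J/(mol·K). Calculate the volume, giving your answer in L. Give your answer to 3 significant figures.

From the ideal-gas law: V = nRT/P.
P = 0.0338 MPa = 33800 Pa; n = 26.8 mmol = 0.02680 mol; T = 214 °C = 487.1 K; R = 8.314 J/(mol·K).
V = 0.003211 m³
0.003211 m³ × (1 L / 0.001000 m³) = 3.211 L

3.21 L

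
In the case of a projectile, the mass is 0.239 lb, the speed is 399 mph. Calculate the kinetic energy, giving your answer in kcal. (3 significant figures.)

0.412 kcal

KE is given directly by: KE = ½mv².
m = 0.239 lb = 0.1084 kg; v = 399 mph = 178.4 m/s.
KE = 1725 J
1725 J × (1 kcal / 4184 J) = 0.4122 kcal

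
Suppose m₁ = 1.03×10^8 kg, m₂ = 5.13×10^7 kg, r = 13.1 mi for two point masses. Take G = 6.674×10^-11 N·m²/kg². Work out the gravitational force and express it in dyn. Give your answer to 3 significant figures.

Directly: F = Gm₁m₂/r².
m₁ = 1.03×10^8 kg; m₂ = 5.13×10^7 kg; r = 13.1 mi = 21082 m; G = 6.674×10^-11 N·m²/kg².
F = 7.934×10^-4 N
7.934×10^-4 N × (1 dyn / 1.000×10^-5 N) = 79.34 dyn

79.3 dyn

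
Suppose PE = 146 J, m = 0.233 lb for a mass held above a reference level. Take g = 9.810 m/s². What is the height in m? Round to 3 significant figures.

141 m

Rearranging PE = m·g·h for h: h = PE/(m·g).
PE = 146 J; m = 0.233 lb = 0.1057 kg; g = 9.810 m/s².
h = 140.8 m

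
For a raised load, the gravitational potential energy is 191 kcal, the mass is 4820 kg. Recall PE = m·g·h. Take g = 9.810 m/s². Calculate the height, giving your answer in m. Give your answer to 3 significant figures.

Rearranging: h = PE/(m·g).
PE = 191 kcal = 7.991×10^5 J; m = 4820 kg; g = 9.810 m/s².
h = 16.90 m

16.9 m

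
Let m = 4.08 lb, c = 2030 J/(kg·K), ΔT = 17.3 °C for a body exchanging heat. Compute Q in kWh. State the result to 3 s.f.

0.0181 kWh

Q is given directly by: Q = mcΔT.
m = 4.08 lb = 1.851 kg; c = 2030 J/(kg·K); ΔT = 17.3 °C = 17.30 K.
Q = 64993 J  (the unit combination reduces to kg·m²/s² = J)
64993 J × (1 kWh / 3.600×10^6 J) = 0.01805 kWh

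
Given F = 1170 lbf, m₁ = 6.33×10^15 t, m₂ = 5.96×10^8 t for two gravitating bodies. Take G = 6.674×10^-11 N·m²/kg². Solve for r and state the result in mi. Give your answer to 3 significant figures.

1.37×10^5 mi

Solving F = G·m₁·m₂/r² for r: r = √(G·m₁m₂/F).
F = 1170 lbf = 5204 N; m₁ = 6.33×10^15 t = 6.330×10^18 kg; m₂ = 5.96×10^8 t = 5.960×10^11 kg; G = 6.674×10^-11 N·m²/kg².
r = 2.200×10^8 m
2.200×10^8 m × (1 mi / 1609 m) = 1.367×10^5 mi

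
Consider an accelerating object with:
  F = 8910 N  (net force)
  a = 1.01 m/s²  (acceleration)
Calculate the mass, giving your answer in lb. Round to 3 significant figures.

19400 lb

Rearranging F = m·a for m: m = F/a.
F = 8910 N; a = 1.01 m/s².
m = 8822 kg
8822 kg × (1 lb / 0.4536 kg) = 19449 lb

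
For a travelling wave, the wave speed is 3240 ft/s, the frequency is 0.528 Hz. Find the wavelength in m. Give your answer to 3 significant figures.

1870 m

Rearranging v = f·λ for λ: λ = v/f.
v = 3240 ft/s = 987.6 m/s; f = 0.528 Hz.
λ = 1870 m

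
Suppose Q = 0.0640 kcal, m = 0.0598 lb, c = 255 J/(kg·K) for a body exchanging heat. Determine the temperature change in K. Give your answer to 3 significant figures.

Solving Q = m·c·ΔT for ΔT: ΔT = Q/(m·c).
Q = 0.0640 kcal = 267.8 J; m = 0.0598 lb = 0.02712 kg; c = 255 J/(kg·K).
ΔT = 38.71 K

38.7 K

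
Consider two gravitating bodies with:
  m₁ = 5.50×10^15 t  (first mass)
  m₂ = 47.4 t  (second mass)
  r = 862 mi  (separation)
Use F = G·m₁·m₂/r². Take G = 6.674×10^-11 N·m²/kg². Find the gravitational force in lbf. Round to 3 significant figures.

2.03 lbf

Directly: F = Gm₁m₂/r².
m₁ = 5.50×10^15 t = 5.500×10^18 kg; m₂ = 47.4 t = 47400 kg; r = 862 mi = 1.387×10^6 m; G = 6.674×10^-11 N·m²/kg².
F = 9.041 N  (the unit combination reduces to kg·m/s² = N)
9.041 N × (1 lbf / 4.448 N) = 2.032 lbf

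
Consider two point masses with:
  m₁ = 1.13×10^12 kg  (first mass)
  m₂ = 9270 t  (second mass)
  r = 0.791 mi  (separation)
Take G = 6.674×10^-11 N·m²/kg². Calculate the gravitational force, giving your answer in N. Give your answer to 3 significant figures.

F is given directly by: F = Gm₁m₂/r².
m₁ = 1.13×10^12 kg; m₂ = 9270 t = 9.270×10^6 kg; r = 0.791 mi = 1273 m; G = 6.674×10^-11 N·m²/kg².
F = 431.4 N

431 N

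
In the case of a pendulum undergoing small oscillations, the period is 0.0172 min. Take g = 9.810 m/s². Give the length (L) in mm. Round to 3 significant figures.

Rearranging: L = g·(T/2π)².
T = 0.0172 min = 1.032 s; g = 9.810 m/s².
L = 0.2646 m
0.2646 m × (1 mm / 0.001000 m) = 264.6 mm

265 mm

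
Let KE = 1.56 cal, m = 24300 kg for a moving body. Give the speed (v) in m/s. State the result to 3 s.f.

Rearranging KE = ½mv² for v: v = √(2·KE/m).
KE = 1.56 cal = 6.527 J; m = 24300 kg.
v = 0.02318 m/s

0.0232 m/s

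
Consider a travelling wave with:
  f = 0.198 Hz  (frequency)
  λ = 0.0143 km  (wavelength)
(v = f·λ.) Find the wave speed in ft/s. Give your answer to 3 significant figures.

Directly: v = fλ.
f = 0.198 Hz; λ = 0.0143 km = 14.30 m.
v = 2.831 m/s
2.831 m/s × (1 ft/s / 0.3048 m/s) = 9.289 ft/s

9.29 ft/s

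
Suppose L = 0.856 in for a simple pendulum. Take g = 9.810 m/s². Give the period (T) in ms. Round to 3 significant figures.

T is given directly by: T = 2π√(L/g).
L = 0.856 in = 0.02174 m; g = 9.810 m/s².
T = 0.2958 s
0.2958 s × (1 ms / 0.001000 s) = 295.8 ms

296 ms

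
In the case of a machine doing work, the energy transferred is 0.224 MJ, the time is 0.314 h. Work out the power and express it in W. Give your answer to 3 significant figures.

198 W

Directly: P = W/t.
W = 0.224 MJ = 2.240×10^5 J; t = 0.314 h = 1130 s.
P = 198.2 W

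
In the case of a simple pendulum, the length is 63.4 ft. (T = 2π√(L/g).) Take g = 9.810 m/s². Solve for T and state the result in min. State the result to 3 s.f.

0.147 min

T is given directly by: T = 2π√(L/g).
L = 63.4 ft = 19.32 m; g = 9.810 m/s².
T = 8.819 s
8.819 s × (1 min / 60.00 s) = 0.1470 min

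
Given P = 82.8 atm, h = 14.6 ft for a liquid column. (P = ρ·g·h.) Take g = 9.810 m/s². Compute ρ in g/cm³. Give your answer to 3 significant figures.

192 g/cm³

Solving P = ρ·g·h for ρ: ρ = P/(g·h).
P = 82.8 atm = 8.390×10^6 Pa; h = 14.6 ft = 4.450 m; g = 9.810 m/s².
ρ = 1.922×10^5 kg/m³
1.922×10^5 kg/m³ × (1 g/cm³ / 1000 kg/m³) = 192.2 g/cm³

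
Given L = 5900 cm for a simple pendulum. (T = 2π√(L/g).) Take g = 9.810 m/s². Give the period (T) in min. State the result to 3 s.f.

0.257 min

T is given directly by: T = 2π√(L/g).
L = 5900 cm = 59.00 m; g = 9.810 m/s².
T = 15.41 s
15.41 s × (1 min / 60.00 s) = 0.2568 min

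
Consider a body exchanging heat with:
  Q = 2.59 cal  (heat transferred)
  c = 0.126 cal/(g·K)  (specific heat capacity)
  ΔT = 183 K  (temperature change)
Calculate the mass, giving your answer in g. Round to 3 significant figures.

Rearranging: m = Q/(c·ΔT).
Q = 2.59 cal = 10.84 J; c = 0.126 cal/(g·K) = 527.2 J/(kg·K); ΔT = 183 K.
m = 1.123×10^-4 kg
1.123×10^-4 kg × (1 g / 0.001000 kg) = 0.1123 g

0.112 g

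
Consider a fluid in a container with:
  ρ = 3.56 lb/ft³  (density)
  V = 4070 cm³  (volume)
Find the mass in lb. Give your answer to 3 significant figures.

Rearranging: m = ρV.
ρ = 3.56 lb/ft³ = 57.03 kg/m³; V = 4070 cm³ = 0.004070 m³.
m = 0.2321 kg
0.2321 kg × (1 lb / 0.4536 kg) = 0.5117 lb

0.512 lb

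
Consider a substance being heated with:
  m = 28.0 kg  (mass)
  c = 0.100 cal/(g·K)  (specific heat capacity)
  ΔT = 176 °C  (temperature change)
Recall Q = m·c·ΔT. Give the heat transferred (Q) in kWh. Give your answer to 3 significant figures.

0.573 kWh

Q is given directly by: Q = mcΔT.
m = 28.0 kg; c = 0.100 cal/(g·K) = 418.4 J/(kg·K); ΔT = 176 °C = 176.0 K.
Q = 2.062×10^6 J
2.062×10^6 J × (1 kWh / 3.600×10^6 J) = 0.5727 kWh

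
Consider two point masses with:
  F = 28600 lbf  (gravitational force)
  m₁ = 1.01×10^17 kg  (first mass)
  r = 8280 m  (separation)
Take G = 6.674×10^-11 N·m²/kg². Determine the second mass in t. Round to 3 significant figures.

Rearranging F = G·m₁·m₂/r² for m₂: m₂ = F·r²/(G·m₁).
F = 28600 lbf = 1.272×10^5 N; m₁ = 1.01×10^17 kg; r = 8280 m; G = 6.674×10^-11 N·m²/kg².
m₂ = 1.294×10^6 kg
1.294×10^6 kg × (1 t / 1000 kg) = 1294 t

1290 t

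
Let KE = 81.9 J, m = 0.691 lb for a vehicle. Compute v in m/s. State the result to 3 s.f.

Rearranging KE = ½mv² for v: v = √(2·KE/m).
KE = 81.9 J; m = 0.691 lb = 0.3134 kg.
v = 22.86 m/s

22.9 m/s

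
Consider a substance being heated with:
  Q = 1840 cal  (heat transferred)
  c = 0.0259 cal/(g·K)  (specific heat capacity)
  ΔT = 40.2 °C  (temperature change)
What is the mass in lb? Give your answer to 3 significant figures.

3.90 lb

Solving Q = m·c·ΔT for m: m = Q/(c·ΔT).
Q = 1840 cal = 7699 J; c = 0.0259 cal/(g·K) = 108.4 J/(kg·K); ΔT = 40.2 °C = 40.20 K.
m = 1.767 kg
1.767 kg × (1 lb / 0.4536 kg) = 3.896 lb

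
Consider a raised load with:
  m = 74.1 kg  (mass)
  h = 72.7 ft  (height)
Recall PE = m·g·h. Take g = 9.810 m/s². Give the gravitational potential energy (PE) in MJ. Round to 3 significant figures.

PE is given directly by: PE = mgh.
m = 74.1 kg; h = 72.7 ft = 22.16 m; g = 9.810 m/s².
PE = 16108 J  (the unit combination reduces to kg·m²/s² = J)
16108 J × (1 MJ / 1.000×10^6 J) = 0.01611 MJ

0.0161 MJ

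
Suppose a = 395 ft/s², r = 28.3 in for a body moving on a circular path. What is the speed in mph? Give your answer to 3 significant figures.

Solving a = v²/r for v: v = √(a·r).
a = 395 ft/s² = 120.4 m/s²; r = 28.3 in = 0.7188 m.
v = 9.303 m/s
9.303 m/s × (1 mph / 0.4470 m/s) = 20.81 mph

20.8 mph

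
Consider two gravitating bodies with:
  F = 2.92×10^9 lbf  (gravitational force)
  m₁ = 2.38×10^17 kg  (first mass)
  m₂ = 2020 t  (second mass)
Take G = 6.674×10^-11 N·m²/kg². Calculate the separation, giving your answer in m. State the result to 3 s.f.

49.7 m

From Newton's law of gravitation: r = √(G·m₁m₂/F).
F = 2.92×10^9 lbf = 1.299×10^10 N; m₁ = 2.38×10^17 kg; m₂ = 2020 t = 2.020×10^6 kg; G = 6.674×10^-11 N·m²/kg².
r = 49.70 m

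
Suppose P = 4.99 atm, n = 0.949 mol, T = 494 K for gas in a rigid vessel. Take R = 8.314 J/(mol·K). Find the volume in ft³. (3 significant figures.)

Solving PV = nRT for V: V = nRT/P.
P = 4.99 atm = 5.056×10^5 Pa; n = 0.949 mol; T = 494 K; R = 8.314 J/(mol·K).
V = 0.007709 m³
0.007709 m³ × (1 ft³ / 0.02832 m³) = 0.2722 ft³

0.272 ft³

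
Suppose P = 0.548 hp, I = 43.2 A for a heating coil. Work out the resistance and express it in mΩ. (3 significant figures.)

Rearranging P = I²R for R: R = P/I².
P = 0.548 hp = 408.6 W; I = 43.2 A.
R = 0.2190 Ω
0.2190 Ω × (1 mΩ / 0.001000 Ω) = 219.0 mΩ

219 mΩ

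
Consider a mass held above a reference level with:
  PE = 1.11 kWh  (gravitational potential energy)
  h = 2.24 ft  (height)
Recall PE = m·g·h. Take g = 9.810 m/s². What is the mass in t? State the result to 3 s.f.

Solving PE = m·g·h for m: m = PE/(g·h).
PE = 1.11 kWh = 3.996×10^6 J; h = 2.24 ft = 0.6828 m; g = 9.810 m/s².
m = 5.966×10^5 kg
5.966×10^5 kg × (1 t / 1000 kg) = 596.6 t

597 t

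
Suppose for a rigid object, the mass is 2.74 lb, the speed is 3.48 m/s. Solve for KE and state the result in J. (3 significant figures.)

Directly: KE = ½mv².
m = 2.74 lb = 1.243 kg; v = 3.48 m/s.
KE = 7.526 J

7.53 J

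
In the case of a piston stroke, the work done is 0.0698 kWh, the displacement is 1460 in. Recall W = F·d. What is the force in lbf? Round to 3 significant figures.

1520 lbf

Rearranging W = F·d for F: F = W/d.
W = 0.0698 kWh = 2.513×10^5 J; d = 1460 in = 37.08 m.
F = 6776 N  (the unit combination reduces to kg·m/s² = N)
6776 N × (1 lbf / 4.448 N) = 1523 lbf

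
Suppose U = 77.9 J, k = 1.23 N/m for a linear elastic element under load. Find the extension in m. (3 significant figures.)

11.3 m

Rearranging: x = √(2U/k).
U = 77.9 J; k = 1.23 N/m.
x = 11.25 m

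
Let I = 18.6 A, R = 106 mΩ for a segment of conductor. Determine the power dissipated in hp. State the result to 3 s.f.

P is given directly by: P = I²R.
I = 18.6 A; R = 106 mΩ = 0.1060 Ω.
P = 36.67 W
36.67 W × (1 hp / 745.7 W) = 0.04918 hp

0.0492 hp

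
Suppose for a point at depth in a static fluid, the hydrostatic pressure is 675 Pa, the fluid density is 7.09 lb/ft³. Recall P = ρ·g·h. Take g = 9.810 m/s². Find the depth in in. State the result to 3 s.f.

Solving P = ρ·g·h for h: h = P/(ρ·g).
P = 675 Pa; ρ = 7.09 lb/ft³ = 113.6 kg/m³; g = 9.810 m/s².
h = 0.6059 m
0.6059 m × (1 in / 0.02540 m) = 23.85 in

23.9 in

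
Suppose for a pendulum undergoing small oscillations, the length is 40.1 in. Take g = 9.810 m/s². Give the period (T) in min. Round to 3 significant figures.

Directly: T = 2π√(L/g).
L = 40.1 in = 1.019 m; g = 9.810 m/s².
T = 2.025 s
2.025 s × (1 min / 60.00 s) = 0.03374 min

0.0337 min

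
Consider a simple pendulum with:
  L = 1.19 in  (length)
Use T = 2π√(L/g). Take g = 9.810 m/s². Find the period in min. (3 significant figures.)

T is given directly by: T = 2π√(L/g).
L = 1.19 in = 0.03023 m; g = 9.810 m/s².
T = 0.3488 s
0.3488 s × (1 min / 60.00 s) = 0.005813 min

0.00581 min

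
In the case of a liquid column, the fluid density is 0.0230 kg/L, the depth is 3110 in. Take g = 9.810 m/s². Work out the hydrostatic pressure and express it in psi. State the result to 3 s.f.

P is given directly by: P = ρgh.
ρ = 0.0230 kg/L = 23.00 kg/m³; h = 3110 in = 78.99 m; g = 9.810 m/s².
P = 17823 Pa  (the unit combination reduces to kg/(m·s²) = Pa)
17823 Pa × (1 psi / 6895 Pa) = 2.585 psi

2.59 psi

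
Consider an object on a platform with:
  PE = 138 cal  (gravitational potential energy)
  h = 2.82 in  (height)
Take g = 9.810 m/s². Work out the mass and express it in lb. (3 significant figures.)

Solving PE = m·g·h for m: m = PE/(g·h).
PE = 138 cal = 577.4 J; h = 2.82 in = 0.07163 m; g = 9.810 m/s².
m = 821.7 kg
821.7 kg × (1 lb / 0.4536 kg) = 1812 lb

1810 lb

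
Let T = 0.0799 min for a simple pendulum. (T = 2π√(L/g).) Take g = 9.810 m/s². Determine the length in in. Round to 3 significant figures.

225 in

Solving T = 2π√(L/g) for L: L = g·(T/2π)².
T = 0.0799 min = 4.794 s; g = 9.810 m/s².
L = 5.711 m
5.711 m × (1 in / 0.02540 m) = 224.8 in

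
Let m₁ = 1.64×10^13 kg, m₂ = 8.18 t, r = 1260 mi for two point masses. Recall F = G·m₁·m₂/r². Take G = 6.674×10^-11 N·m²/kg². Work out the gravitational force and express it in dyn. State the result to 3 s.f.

From Newton's law of gravitation: F = Gm₁m₂/r².
m₁ = 1.64×10^13 kg; m₂ = 8.18 t = 8180 kg; r = 1260 mi = 2.028×10^6 m; G = 6.674×10^-11 N·m²/kg².
F = 2.177×10^-6 N
2.177×10^-6 N × (1 dyn / 1.000×10^-5 N) = 0.2177 dyn

0.218 dyn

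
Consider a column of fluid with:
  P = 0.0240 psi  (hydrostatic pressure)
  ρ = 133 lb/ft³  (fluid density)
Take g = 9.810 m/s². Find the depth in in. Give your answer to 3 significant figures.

Solving P = ρ·g·h for h: h = P/(ρ·g).
P = 0.0240 psi = 165.5 Pa; ρ = 133 lb/ft³ = 2130 kg/m³; g = 9.810 m/s².
h = 0.007918 m
0.007918 m × (1 in / 0.02540 m) = 0.3117 in

0.312 in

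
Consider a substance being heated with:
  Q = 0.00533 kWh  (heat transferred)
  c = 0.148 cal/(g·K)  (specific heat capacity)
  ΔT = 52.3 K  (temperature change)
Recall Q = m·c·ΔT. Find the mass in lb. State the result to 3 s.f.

Rearranging: m = Q/(c·ΔT).
Q = 0.00533 kWh = 19188 J; c = 0.148 cal/(g·K) = 619.2 J/(kg·K); ΔT = 52.3 K.
m = 0.5925 kg
0.5925 kg × (1 lb / 0.4536 kg) = 1.306 lb

1.31 lb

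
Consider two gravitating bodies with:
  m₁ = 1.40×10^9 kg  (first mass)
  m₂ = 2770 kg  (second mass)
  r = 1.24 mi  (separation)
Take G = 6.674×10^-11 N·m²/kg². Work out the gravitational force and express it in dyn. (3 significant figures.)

6.50 dyn

From Newton's law of gravitation: F = Gm₁m₂/r².
m₁ = 1.40×10^9 kg; m₂ = 2770 kg; r = 1.24 mi = 1996 m; G = 6.674×10^-11 N·m²/kg².
F = 6.499×10^-5 N
6.499×10^-5 N × (1 dyn / 1.000×10^-5 N) = 6.499 dyn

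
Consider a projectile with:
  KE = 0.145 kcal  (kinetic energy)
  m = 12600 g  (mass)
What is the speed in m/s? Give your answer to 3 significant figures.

9.81 m/s

Rearranging: v = √(2·KE/m).
KE = 0.145 kcal = 606.7 J; m = 12600 g = 12.60 kg.
v = 9.813 m/s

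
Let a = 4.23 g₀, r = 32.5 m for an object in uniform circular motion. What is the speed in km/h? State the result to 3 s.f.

132 km/h

Rearranging a = v²/r for v: v = √(a·r).
a = 4.23 g₀ = 41.48 m/s²; r = 32.5 m.
v = 36.72 m/s
36.72 m/s × (1 km/h / 0.2778 m/s) = 132.2 km/h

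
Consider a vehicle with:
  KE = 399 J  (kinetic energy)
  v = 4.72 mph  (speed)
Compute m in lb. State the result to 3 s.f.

395 lb

Solving KE = ½mv² for m: m = 2·KE/v².
KE = 399 J; v = 4.72 mph = 2.110 m/s.
m = 179.2 kg
179.2 kg × (1 lb / 0.4536 kg) = 395.1 lb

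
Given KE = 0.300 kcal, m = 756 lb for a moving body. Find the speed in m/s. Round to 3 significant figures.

Rearranging: v = √(2·KE/m).
KE = 0.300 kcal = 1255 J; m = 756 lb = 342.9 kg.
v = 2.706 m/s

2.71 m/s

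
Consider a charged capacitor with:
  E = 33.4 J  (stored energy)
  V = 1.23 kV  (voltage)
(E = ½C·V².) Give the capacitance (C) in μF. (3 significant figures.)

44.2 μF

Rearranging: C = 2E/V².
E = 33.4 J; V = 1.23 kV = 1230 V.
C = 4.415×10^-5 F
4.415×10^-5 F × (1 μF / 1.000×10^-6 F) = 44.15 μF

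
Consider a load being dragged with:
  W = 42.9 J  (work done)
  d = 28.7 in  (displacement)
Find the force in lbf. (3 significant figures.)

Rearranging: F = W/d.
W = 42.9 J; d = 28.7 in = 0.7290 m.
F = 58.85 N
58.85 N × (1 lbf / 4.448 N) = 13.23 lbf

13.2 lbf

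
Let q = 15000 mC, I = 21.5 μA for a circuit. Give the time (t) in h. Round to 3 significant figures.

Rearranging: t = q/I.
q = 15000 mC = 15.00 C; I = 21.5 μA = 2.150×10^-5 A.
t = 6.977×10^5 s
6.977×10^5 s × (1 h / 3600 s) = 193.8 h

194 h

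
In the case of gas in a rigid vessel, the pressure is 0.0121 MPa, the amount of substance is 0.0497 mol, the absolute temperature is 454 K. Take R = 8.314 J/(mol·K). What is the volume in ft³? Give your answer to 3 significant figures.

0.548 ft³

From the ideal-gas law: V = nRT/P.
P = 0.0121 MPa = 12100 Pa; n = 0.0497 mol; T = 454 K; R = 8.314 J/(mol·K).
V = 0.01550 m³
0.01550 m³ × (1 ft³ / 0.02832 m³) = 0.5475 ft³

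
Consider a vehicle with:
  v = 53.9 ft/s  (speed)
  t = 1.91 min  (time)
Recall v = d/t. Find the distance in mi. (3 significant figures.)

Rearranging: d = v·t.
v = 53.9 ft/s = 16.43 m/s; t = 1.91 min = 114.6 s.
d = 1883 m
1883 m × (1 mi / 1609 m) = 1.170 mi

1.17 mi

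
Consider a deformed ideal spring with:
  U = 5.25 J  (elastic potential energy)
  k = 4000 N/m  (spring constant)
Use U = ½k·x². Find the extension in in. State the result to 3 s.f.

Solving U = ½k·x² for x: x = √(2U/k).
U = 5.25 J; k = 4000 N/m.
x = 0.05123 m
0.05123 m × (1 in / 0.02540 m) = 2.017 in

2.02 in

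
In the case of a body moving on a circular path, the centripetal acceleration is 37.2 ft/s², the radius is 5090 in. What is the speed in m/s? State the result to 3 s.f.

Rearranging: v = √(a·r).
a = 37.2 ft/s² = 11.34 m/s²; r = 5090 in = 129.3 m.
v = 38.29 m/s

38.3 m/s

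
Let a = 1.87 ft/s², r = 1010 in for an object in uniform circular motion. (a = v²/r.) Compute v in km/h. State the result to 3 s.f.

Rearranging: v = √(a·r).
a = 1.87 ft/s² = 0.5700 m/s²; r = 1010 in = 25.65 m.
v = 3.824 m/s
3.824 m/s × (1 km/h / 0.2778 m/s) = 13.77 km/h

13.8 km/h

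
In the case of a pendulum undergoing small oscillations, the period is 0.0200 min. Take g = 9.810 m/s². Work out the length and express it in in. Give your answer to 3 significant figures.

14.1 in

Solving T = 2π√(L/g) for L: L = g·(T/2π)².
T = 0.0200 min = 1.200 s; g = 9.810 m/s².
L = 0.3578 m
0.3578 m × (1 in / 0.02540 m) = 14.09 in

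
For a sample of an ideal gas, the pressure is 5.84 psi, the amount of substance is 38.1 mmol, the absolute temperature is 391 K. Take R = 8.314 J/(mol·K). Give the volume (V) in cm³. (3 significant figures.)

Solving PV = nRT for V: V = nRT/P.
P = 5.84 psi = 40265 Pa; n = 38.1 mmol = 0.03810 mol; T = 391 K; R = 8.314 J/(mol·K).
V = 0.003076 m³
0.003076 m³ × (1 cm³ / 1.000×10^-6 m³) = 3076 cm³

3080 cm³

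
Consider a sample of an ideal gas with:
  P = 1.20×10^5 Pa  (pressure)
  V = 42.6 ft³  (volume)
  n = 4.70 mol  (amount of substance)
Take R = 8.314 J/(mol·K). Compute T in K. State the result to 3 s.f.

From the ideal-gas law: T = PV/(nR).
P = 1.20×10^5 Pa; V = 42.6 ft³ = 1.206 m³; n = 4.70 mol; R = 8.314 J/(mol·K).
T = 3704 K

3700 K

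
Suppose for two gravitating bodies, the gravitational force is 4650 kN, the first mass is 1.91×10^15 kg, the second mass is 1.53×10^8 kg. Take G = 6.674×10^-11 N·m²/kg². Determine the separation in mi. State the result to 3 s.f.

Rearranging F = G·m₁·m₂/r² for r: r = √(G·m₁m₂/F).
F = 4650 kN = 4.650×10^6 N; m₁ = 1.91×10^15 kg; m₂ = 1.53×10^8 kg; G = 6.674×10^-11 N·m²/kg².
r = 2048 m
2048 m × (1 mi / 1609 m) = 1.273 mi

1.27 mi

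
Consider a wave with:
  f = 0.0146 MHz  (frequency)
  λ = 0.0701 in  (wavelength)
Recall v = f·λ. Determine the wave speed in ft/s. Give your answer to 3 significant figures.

85.3 ft/s

v is given directly by: v = fλ.
f = 0.0146 MHz = 14600 Hz; λ = 0.0701 in = 0.001781 m.
v = 26.00 m/s
26.00 m/s × (1 ft/s / 0.3048 m/s) = 85.29 ft/s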